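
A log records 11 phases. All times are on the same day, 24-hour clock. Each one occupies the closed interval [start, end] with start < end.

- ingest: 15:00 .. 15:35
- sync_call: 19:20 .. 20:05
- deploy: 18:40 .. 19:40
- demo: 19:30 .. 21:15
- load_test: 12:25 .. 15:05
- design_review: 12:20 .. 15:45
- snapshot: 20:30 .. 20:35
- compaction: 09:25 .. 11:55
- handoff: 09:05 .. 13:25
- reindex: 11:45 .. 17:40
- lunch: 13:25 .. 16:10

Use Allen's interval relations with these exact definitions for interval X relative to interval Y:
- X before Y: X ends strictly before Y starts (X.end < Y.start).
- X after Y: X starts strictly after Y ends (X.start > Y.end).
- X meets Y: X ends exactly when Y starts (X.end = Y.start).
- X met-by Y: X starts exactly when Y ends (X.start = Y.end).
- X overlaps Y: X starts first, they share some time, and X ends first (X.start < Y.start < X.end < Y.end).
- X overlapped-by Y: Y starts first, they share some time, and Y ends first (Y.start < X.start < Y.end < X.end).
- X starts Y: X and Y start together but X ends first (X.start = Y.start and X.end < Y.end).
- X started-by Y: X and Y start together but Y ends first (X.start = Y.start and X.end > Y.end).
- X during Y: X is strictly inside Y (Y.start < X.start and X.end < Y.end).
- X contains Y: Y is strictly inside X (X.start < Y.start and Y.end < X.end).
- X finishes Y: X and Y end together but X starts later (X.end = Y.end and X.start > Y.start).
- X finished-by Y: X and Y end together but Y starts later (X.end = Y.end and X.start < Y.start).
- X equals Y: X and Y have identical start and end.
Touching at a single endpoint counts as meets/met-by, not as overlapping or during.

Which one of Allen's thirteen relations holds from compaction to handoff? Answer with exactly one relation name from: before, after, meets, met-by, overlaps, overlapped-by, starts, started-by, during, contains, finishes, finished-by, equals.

compaction = [09:25, 11:55]; handoff = [09:05, 13:25].
Compare endpoints: compaction.start > handoff.start, compaction.start < handoff.end, compaction.end > handoff.start, compaction.end < handoff.end.
That pattern is 'during'.

during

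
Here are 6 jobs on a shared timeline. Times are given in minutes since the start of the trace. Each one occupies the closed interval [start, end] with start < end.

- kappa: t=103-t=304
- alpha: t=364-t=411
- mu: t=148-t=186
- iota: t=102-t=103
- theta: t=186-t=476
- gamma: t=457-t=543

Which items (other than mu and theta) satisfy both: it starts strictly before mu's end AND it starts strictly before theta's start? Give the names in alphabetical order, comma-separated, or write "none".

Conditions: its start is strictly before mu's end (X.start < t=186) AND its start is strictly before theta's start (X.start < t=186).
alpha: start t=364 < t=186? ✗; start t=364 < t=186? ✗ → no.
gamma: start t=457 < t=186? ✗; start t=457 < t=186? ✗ → no.
iota: start t=102 < t=186? ✓; start t=102 < t=186? ✓ → yes.
kappa: start t=103 < t=186? ✓; start t=103 < t=186? ✓ → yes.
Result: iota, kappa.

iota, kappa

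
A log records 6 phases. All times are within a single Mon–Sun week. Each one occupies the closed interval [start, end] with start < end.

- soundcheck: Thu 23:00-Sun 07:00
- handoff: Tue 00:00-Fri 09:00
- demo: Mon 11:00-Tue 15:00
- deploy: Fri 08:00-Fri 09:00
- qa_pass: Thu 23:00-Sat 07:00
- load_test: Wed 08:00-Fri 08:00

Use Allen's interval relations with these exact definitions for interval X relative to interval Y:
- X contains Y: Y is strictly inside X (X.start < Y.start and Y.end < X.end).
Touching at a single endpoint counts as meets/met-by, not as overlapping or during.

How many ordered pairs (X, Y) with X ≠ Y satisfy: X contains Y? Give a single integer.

Checking all 30 ordered pairs for relation 'contains'; matching pairs in alphabetical order:
(handoff, load_test): handoff contains load_test ✓
(qa_pass, deploy): qa_pass contains deploy ✓
(soundcheck, deploy): soundcheck contains deploy ✓
Count: 3.

3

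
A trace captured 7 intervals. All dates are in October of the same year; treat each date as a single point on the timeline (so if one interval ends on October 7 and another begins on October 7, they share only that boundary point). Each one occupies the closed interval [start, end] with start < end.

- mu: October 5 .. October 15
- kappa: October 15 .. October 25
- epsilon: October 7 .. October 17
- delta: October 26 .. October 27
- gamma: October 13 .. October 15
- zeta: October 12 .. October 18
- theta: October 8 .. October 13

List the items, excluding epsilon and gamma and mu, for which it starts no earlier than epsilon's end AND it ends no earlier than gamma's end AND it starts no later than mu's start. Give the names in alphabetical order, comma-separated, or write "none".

Conditions: its start is no earlier than epsilon's end (X.start >= October 17) AND its end is no earlier than gamma's end (X.end >= October 15) AND its start is no later than mu's start (X.start <= October 5).
delta: start October 26 >= October 17? ✓; end October 27 >= October 15? ✓; start October 26 <= October 5? ✗ → no.
kappa: start October 15 >= October 17? ✗; end October 25 >= October 15? ✓; start October 15 <= October 5? ✗ → no.
theta: start October 8 >= October 17? ✗; end October 13 >= October 15? ✗; start October 8 <= October 5? ✗ → no.
zeta: start October 12 >= October 17? ✗; end October 18 >= October 15? ✓; start October 12 <= October 5? ✗ → no.
Result: none.

none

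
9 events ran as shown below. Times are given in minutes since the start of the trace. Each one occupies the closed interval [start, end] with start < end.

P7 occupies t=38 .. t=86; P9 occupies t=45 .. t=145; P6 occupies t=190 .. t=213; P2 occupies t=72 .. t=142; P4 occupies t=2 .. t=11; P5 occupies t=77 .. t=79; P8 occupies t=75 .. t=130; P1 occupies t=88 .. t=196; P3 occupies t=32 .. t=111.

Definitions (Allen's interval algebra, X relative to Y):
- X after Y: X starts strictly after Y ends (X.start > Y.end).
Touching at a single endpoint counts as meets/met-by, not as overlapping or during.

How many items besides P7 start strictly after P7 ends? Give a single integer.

2

Target P7 = [t=38, t=86].
P1 [t=88, t=196] → after → counts.
P2 [t=72, t=142] → overlapped-by → no.
P3 [t=32, t=111] → contains → no.
P4 [t=2, t=11] → before → no.
P5 [t=77, t=79] → during → no.
P6 [t=190, t=213] → after → counts.
P8 [t=75, t=130] → overlapped-by → no.
P9 [t=45, t=145] → overlapped-by → no.
Total: 2.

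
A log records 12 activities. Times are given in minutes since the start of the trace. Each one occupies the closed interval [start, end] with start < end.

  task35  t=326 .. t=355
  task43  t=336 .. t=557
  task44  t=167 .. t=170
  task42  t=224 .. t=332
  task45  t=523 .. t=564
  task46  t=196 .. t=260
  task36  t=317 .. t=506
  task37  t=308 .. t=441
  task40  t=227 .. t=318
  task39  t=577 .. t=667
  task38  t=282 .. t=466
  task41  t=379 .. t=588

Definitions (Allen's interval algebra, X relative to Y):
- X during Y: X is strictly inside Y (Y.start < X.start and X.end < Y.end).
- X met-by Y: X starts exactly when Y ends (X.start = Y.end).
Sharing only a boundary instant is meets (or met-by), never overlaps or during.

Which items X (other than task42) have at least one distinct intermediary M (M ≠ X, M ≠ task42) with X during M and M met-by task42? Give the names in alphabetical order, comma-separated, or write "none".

none

Target task42 = [t=224, t=332].
Intermediaries M with M met-by task42: none.
Union: none.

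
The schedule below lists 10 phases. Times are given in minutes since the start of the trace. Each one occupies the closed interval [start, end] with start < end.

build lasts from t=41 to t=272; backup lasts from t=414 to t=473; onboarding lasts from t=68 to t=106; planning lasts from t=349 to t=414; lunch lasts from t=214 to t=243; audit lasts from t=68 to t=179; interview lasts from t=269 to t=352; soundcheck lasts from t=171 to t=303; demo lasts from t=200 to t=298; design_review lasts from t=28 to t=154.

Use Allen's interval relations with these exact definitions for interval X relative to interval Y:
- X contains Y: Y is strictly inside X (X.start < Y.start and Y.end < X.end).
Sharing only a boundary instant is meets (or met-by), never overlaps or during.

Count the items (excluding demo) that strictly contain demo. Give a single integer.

1

Target demo = [t=200, t=298].
audit [t=68, t=179] → before → no.
backup [t=414, t=473] → after → no.
build [t=41, t=272] → overlaps → no.
design_review [t=28, t=154] → before → no.
interview [t=269, t=352] → overlapped-by → no.
lunch [t=214, t=243] → during → no.
onboarding [t=68, t=106] → before → no.
planning [t=349, t=414] → after → no.
soundcheck [t=171, t=303] → contains → counts.
Total: 1.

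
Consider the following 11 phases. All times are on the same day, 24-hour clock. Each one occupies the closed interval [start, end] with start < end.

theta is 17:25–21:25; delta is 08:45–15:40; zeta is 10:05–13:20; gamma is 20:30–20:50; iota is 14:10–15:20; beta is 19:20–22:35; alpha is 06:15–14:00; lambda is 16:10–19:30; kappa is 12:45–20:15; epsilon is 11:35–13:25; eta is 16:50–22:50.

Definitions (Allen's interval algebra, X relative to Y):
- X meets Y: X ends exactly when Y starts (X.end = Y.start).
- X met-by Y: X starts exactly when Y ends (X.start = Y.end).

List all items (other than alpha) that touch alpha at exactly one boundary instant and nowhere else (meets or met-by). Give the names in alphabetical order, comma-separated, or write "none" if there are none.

none

Target alpha = [06:15, 14:00].
beta [19:20, 22:35] → after → no.
delta [08:45, 15:40] → overlapped-by → no.
epsilon [11:35, 13:25] → during → no.
eta [16:50, 22:50] → after → no.
gamma [20:30, 20:50] → after → no.
iota [14:10, 15:20] → after → no.
kappa [12:45, 20:15] → overlapped-by → no.
lambda [16:10, 19:30] → after → no.
theta [17:25, 21:25] → after → no.
zeta [10:05, 13:20] → during → no.
Result: none.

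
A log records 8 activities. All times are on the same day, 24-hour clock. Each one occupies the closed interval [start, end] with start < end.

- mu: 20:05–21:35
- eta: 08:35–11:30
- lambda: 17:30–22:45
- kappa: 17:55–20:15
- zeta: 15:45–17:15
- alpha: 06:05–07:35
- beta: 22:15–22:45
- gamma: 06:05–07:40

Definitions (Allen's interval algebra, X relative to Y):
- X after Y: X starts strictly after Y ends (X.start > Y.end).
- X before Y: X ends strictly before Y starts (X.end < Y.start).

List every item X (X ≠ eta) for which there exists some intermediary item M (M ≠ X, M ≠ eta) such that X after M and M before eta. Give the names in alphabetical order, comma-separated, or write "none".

Target eta = [08:35, 11:30].
Intermediaries M with M before eta: alpha, gamma.
Via alpha — items with X after alpha: beta, kappa, lambda, mu, zeta.
Via gamma — items with X after gamma: beta, kappa, lambda, mu, zeta.
Union: beta, kappa, lambda, mu, zeta.

beta, kappa, lambda, mu, zeta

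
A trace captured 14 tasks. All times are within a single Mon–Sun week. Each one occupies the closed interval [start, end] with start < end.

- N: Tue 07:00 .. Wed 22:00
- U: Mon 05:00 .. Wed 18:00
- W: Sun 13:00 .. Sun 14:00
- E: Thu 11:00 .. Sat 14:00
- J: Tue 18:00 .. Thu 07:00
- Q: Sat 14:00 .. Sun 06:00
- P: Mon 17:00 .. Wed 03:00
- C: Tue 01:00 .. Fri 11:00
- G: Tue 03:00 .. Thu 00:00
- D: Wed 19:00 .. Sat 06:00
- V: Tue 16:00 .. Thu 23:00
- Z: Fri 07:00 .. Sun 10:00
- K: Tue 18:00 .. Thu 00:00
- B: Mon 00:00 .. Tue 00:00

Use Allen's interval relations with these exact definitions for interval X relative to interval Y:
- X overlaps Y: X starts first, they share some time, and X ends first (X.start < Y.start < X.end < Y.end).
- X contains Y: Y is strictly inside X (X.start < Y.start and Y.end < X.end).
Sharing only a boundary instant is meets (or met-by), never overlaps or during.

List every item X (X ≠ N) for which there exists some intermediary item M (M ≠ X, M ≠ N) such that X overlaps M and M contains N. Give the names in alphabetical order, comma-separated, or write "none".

Target N = [Tue 07:00, Wed 22:00].
Intermediaries M with M contains N: C, G.
Via C — items with X overlaps C: P, U.
Via G — items with X overlaps G: P, U.
Union: P, U.

P, U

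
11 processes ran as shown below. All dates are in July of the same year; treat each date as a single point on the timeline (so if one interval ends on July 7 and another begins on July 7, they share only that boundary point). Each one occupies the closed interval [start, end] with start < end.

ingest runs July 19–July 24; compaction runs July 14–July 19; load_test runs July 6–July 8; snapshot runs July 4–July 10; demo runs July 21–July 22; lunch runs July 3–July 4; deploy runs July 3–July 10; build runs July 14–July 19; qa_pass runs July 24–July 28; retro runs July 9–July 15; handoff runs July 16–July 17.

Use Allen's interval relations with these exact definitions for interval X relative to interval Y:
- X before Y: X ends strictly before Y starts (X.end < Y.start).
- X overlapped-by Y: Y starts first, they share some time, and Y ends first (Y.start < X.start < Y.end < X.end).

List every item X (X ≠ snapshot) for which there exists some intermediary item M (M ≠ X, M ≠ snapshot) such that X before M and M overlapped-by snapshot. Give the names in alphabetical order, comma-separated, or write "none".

load_test, lunch

Target snapshot = [July 4, July 10].
Intermediaries M with M overlapped-by snapshot: retro.
Via retro — items with X before retro: load_test, lunch.
Union: load_test, lunch.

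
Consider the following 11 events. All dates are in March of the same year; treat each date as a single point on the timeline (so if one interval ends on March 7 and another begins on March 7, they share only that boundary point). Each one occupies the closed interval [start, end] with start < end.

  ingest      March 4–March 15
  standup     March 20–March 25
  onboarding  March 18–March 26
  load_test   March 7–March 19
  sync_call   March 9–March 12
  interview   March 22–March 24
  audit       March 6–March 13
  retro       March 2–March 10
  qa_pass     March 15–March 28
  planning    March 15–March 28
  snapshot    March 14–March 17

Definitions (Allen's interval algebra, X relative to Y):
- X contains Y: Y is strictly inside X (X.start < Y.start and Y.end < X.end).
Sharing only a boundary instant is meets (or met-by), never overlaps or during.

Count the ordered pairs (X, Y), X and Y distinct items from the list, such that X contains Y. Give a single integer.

14

Checking all 110 ordered pairs for relation 'contains'; matching pairs in alphabetical order:
(audit, sync_call): audit contains sync_call ✓
(ingest, audit): ingest contains audit ✓
(ingest, sync_call): ingest contains sync_call ✓
(load_test, snapshot): load_test contains snapshot ✓
(load_test, sync_call): load_test contains sync_call ✓
(onboarding, interview): onboarding contains interview ✓
(onboarding, standup): onboarding contains standup ✓
(planning, interview): planning contains interview ✓
(planning, onboarding): planning contains onboarding ✓
(planning, standup): planning contains standup ✓
(qa_pass, interview): qa_pass contains interview ✓
(qa_pass, onboarding): qa_pass contains onboarding ✓
(qa_pass, standup): qa_pass contains standup ✓
(standup, interview): standup contains interview ✓
Count: 14.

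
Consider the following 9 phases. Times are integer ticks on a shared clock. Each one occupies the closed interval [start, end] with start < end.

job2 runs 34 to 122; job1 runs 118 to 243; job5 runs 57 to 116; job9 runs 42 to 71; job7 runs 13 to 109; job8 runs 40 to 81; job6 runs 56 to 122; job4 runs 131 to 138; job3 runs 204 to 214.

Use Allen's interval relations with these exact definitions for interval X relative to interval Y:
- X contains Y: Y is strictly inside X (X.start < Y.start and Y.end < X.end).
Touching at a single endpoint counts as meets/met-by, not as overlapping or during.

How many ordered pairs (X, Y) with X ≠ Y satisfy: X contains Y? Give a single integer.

Checking all 72 ordered pairs for relation 'contains'; matching pairs in alphabetical order:
(job1, job3): job1 contains job3 ✓
(job1, job4): job1 contains job4 ✓
(job2, job5): job2 contains job5 ✓
(job2, job8): job2 contains job8 ✓
(job2, job9): job2 contains job9 ✓
(job6, job5): job6 contains job5 ✓
(job7, job8): job7 contains job8 ✓
(job7, job9): job7 contains job9 ✓
(job8, job9): job8 contains job9 ✓
Count: 9.

9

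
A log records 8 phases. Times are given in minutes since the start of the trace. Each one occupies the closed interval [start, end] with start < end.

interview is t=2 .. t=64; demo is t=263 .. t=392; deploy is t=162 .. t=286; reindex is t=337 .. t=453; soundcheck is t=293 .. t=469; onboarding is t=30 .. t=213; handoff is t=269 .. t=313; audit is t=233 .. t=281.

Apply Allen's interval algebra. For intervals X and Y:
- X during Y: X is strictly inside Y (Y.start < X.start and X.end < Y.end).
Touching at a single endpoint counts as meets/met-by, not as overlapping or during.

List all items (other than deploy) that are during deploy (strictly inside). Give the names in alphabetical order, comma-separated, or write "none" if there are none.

Target deploy = [t=162, t=286].
audit [t=233, t=281] → during → yes.
demo [t=263, t=392] → overlapped-by → no.
handoff [t=269, t=313] → overlapped-by → no.
interview [t=2, t=64] → before → no.
onboarding [t=30, t=213] → overlaps → no.
reindex [t=337, t=453] → after → no.
soundcheck [t=293, t=469] → after → no.
Result: audit.

audit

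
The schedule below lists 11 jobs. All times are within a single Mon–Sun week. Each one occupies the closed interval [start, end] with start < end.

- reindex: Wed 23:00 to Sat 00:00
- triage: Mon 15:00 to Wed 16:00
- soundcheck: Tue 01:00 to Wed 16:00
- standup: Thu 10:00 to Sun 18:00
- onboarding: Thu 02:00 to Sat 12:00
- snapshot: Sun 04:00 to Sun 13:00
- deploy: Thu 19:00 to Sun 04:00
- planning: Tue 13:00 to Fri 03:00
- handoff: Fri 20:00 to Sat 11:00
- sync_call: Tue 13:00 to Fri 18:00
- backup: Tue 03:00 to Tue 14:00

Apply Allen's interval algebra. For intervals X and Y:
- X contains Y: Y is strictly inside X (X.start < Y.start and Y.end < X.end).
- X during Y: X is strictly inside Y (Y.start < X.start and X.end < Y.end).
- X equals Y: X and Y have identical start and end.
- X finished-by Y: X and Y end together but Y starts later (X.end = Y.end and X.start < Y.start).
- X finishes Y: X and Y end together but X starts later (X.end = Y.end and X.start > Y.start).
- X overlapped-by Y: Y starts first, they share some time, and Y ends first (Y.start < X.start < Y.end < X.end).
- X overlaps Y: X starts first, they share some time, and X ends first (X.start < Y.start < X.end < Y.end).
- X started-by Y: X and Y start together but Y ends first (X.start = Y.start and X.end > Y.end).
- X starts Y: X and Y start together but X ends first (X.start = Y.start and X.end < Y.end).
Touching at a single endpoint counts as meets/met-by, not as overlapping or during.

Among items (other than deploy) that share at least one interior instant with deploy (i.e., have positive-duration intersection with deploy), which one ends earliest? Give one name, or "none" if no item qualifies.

Target deploy = [Thu 19:00, Sun 04:00].
backup [Tue 03:00, Tue 14:00] → before → excluded.
handoff [Fri 20:00, Sat 11:00] → during → candidate.
onboarding [Thu 02:00, Sat 12:00] → overlaps → candidate.
planning [Tue 13:00, Fri 03:00] → overlaps → candidate.
reindex [Wed 23:00, Sat 00:00] → overlaps → candidate.
snapshot [Sun 04:00, Sun 13:00] → met-by → excluded.
soundcheck [Tue 01:00, Wed 16:00] → before → excluded.
standup [Thu 10:00, Sun 18:00] → contains → candidate.
sync_call [Tue 13:00, Fri 18:00] → overlaps → candidate.
triage [Mon 15:00, Wed 16:00] → before → excluded.
Among candidates, earliest end is Fri 03:00 → planning.

planning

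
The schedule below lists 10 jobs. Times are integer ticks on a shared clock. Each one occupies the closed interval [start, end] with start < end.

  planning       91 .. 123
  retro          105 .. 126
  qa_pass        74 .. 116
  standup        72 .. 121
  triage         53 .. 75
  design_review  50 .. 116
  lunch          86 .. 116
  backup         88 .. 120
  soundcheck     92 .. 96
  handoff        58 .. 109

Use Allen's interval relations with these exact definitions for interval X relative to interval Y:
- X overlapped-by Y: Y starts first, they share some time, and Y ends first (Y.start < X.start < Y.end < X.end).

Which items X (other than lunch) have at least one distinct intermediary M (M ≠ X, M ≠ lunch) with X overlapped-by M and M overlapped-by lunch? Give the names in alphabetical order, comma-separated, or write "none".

Target lunch = [86, 116].
Intermediaries M with M overlapped-by lunch: backup, planning, retro.
Via backup — items with X overlapped-by backup: planning, retro.
Via planning — items with X overlapped-by planning: retro.
Via retro — items with X overlapped-by retro: none.
Union: planning, retro.

planning, retro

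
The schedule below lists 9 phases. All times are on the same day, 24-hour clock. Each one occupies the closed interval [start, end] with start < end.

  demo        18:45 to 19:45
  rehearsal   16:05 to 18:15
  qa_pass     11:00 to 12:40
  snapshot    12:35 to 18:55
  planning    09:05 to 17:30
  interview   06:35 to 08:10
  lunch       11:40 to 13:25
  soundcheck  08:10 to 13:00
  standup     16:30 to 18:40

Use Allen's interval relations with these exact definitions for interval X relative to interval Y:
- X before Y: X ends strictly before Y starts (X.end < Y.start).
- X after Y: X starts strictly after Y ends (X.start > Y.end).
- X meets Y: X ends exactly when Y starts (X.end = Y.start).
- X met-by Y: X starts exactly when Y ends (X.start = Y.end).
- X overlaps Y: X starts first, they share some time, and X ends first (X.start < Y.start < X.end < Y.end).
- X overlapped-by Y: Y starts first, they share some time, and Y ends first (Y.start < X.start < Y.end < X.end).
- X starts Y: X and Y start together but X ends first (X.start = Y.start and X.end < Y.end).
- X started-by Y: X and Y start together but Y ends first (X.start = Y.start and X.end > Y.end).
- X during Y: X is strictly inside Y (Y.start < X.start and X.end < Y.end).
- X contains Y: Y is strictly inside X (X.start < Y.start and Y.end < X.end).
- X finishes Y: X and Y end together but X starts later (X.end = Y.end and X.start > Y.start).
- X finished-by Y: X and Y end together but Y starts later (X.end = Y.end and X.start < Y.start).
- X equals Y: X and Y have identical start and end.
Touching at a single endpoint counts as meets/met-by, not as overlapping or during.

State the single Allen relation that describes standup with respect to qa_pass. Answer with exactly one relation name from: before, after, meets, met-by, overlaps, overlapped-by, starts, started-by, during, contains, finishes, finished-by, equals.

standup = [16:30, 18:40]; qa_pass = [11:00, 12:40].
Compare endpoints: standup.start > qa_pass.start, standup.start > qa_pass.end, standup.end > qa_pass.start, standup.end > qa_pass.end.
That pattern is 'after'.

after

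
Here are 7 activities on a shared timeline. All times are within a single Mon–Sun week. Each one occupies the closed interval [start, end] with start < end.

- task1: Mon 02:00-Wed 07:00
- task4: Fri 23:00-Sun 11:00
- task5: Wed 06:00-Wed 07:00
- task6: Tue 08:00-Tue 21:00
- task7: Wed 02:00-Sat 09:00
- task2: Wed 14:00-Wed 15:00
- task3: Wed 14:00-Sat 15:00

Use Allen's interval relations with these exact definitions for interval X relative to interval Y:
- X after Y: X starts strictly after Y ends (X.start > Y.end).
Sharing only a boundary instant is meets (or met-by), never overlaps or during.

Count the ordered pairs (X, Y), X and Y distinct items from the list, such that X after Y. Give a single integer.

Checking all 42 ordered pairs for relation 'after'; matching pairs in alphabetical order:
(task2, task1): task2 after task1 ✓
(task2, task5): task2 after task5 ✓
(task2, task6): task2 after task6 ✓
(task3, task1): task3 after task1 ✓
(task3, task5): task3 after task5 ✓
(task3, task6): task3 after task6 ✓
(task4, task1): task4 after task1 ✓
(task4, task2): task4 after task2 ✓
(task4, task5): task4 after task5 ✓
(task4, task6): task4 after task6 ✓
(task5, task6): task5 after task6 ✓
(task7, task6): task7 after task6 ✓
Count: 12.

12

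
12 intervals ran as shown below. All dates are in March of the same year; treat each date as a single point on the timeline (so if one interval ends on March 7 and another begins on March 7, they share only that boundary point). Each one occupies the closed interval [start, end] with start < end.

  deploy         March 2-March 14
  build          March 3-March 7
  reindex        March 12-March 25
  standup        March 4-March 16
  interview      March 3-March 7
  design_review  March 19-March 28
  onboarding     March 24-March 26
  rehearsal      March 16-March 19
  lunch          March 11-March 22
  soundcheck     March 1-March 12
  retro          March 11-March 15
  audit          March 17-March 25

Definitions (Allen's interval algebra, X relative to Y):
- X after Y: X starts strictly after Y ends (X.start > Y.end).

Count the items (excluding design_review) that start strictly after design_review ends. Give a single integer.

Target design_review = [March 19, March 28].
audit [March 17, March 25] → overlaps → no.
build [March 3, March 7] → before → no.
deploy [March 2, March 14] → before → no.
interview [March 3, March 7] → before → no.
lunch [March 11, March 22] → overlaps → no.
onboarding [March 24, March 26] → during → no.
rehearsal [March 16, March 19] → meets → no.
reindex [March 12, March 25] → overlaps → no.
retro [March 11, March 15] → before → no.
soundcheck [March 1, March 12] → before → no.
standup [March 4, March 16] → before → no.
Total: 0.

0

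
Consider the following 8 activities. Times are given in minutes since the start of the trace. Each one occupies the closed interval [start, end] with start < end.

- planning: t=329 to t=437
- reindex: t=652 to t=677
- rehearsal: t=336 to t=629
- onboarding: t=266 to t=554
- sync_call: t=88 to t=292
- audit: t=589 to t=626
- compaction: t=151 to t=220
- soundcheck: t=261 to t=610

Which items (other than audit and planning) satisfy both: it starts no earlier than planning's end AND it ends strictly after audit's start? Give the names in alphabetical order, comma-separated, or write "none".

Conditions: its start is no earlier than planning's end (X.start >= t=437) AND its end is strictly after audit's start (X.end > t=589).
compaction: start t=151 >= t=437? ✗; end t=220 > t=589? ✗ → no.
onboarding: start t=266 >= t=437? ✗; end t=554 > t=589? ✗ → no.
rehearsal: start t=336 >= t=437? ✗; end t=629 > t=589? ✓ → no.
reindex: start t=652 >= t=437? ✓; end t=677 > t=589? ✓ → yes.
soundcheck: start t=261 >= t=437? ✗; end t=610 > t=589? ✓ → no.
sync_call: start t=88 >= t=437? ✗; end t=292 > t=589? ✗ → no.
Result: reindex.

reindex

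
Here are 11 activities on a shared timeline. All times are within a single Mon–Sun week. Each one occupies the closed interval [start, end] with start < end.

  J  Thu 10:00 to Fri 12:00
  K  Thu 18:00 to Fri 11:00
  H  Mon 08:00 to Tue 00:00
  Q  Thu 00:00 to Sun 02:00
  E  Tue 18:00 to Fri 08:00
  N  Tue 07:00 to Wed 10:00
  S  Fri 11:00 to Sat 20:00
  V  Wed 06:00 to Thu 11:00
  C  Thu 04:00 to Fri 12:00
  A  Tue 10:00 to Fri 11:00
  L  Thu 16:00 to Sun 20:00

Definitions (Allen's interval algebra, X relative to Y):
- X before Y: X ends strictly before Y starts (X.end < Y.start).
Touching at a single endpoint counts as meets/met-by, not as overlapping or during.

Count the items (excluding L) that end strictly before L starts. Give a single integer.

3

Target L = [Thu 16:00, Sun 20:00].
A [Tue 10:00, Fri 11:00] → overlaps → no.
C [Thu 04:00, Fri 12:00] → overlaps → no.
E [Tue 18:00, Fri 08:00] → overlaps → no.
H [Mon 08:00, Tue 00:00] → before → counts.
J [Thu 10:00, Fri 12:00] → overlaps → no.
K [Thu 18:00, Fri 11:00] → during → no.
N [Tue 07:00, Wed 10:00] → before → counts.
Q [Thu 00:00, Sun 02:00] → overlaps → no.
S [Fri 11:00, Sat 20:00] → during → no.
V [Wed 06:00, Thu 11:00] → before → counts.
Total: 3.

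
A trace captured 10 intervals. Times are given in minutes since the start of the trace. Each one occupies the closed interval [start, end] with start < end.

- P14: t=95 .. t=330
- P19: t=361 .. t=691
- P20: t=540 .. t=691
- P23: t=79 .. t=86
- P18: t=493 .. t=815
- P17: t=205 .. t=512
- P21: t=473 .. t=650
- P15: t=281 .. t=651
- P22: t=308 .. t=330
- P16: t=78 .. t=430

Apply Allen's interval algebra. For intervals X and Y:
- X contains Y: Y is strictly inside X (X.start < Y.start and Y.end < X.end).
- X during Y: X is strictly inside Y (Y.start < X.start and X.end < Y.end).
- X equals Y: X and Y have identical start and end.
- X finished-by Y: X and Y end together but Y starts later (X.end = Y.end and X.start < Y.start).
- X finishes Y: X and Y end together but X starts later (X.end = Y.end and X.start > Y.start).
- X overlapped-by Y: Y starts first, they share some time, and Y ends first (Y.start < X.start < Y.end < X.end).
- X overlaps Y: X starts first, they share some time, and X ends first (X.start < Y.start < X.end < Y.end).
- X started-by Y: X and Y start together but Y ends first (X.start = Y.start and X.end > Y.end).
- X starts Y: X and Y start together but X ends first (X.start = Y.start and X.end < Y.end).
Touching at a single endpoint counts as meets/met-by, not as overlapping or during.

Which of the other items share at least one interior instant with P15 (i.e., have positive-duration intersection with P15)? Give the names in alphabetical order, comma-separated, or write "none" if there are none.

P14, P16, P17, P18, P19, P20, P21, P22

Target P15 = [t=281, t=651].
P14 [t=95, t=330] → overlaps → yes.
P16 [t=78, t=430] → overlaps → yes.
P17 [t=205, t=512] → overlaps → yes.
P18 [t=493, t=815] → overlapped-by → yes.
P19 [t=361, t=691] → overlapped-by → yes.
P20 [t=540, t=691] → overlapped-by → yes.
P21 [t=473, t=650] → during → yes.
P22 [t=308, t=330] → during → yes.
P23 [t=79, t=86] → before → no.
Result: P14, P16, P17, P18, P19, P20, P21, P22.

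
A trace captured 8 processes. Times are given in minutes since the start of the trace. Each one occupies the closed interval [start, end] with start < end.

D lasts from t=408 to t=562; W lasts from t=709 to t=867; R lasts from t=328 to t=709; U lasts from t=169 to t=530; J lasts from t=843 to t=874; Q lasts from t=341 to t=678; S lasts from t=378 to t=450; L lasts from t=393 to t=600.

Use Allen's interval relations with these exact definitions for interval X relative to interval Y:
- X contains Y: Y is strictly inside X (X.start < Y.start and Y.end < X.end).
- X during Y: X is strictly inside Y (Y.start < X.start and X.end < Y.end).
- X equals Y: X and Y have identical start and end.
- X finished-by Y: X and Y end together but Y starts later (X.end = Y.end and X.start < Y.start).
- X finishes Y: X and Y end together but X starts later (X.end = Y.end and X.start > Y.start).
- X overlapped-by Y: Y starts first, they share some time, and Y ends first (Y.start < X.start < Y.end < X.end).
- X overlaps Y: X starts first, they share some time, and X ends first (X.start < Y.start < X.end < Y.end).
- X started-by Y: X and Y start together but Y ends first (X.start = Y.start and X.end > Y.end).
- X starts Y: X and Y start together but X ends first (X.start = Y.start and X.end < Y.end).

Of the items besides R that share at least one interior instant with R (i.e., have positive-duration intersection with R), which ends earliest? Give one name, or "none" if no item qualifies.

Target R = [t=328, t=709].
D [t=408, t=562] → during → candidate.
J [t=843, t=874] → after → excluded.
L [t=393, t=600] → during → candidate.
Q [t=341, t=678] → during → candidate.
S [t=378, t=450] → during → candidate.
U [t=169, t=530] → overlaps → candidate.
W [t=709, t=867] → met-by → excluded.
Among candidates, earliest end is t=450 → S.

S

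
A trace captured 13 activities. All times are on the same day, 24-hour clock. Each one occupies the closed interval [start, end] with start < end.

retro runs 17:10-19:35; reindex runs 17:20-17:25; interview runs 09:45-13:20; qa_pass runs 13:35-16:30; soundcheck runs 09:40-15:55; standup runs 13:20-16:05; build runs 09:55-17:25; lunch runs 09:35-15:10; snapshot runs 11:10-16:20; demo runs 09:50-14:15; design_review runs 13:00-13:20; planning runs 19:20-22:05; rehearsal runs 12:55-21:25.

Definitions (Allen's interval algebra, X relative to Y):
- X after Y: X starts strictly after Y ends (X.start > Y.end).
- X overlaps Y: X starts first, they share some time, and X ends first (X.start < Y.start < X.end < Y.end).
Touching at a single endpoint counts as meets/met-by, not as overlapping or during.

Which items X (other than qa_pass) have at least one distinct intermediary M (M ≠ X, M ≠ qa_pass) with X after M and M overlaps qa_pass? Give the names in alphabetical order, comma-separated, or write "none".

planning, reindex, retro

Target qa_pass = [13:35, 16:30].
Intermediaries M with M overlaps qa_pass: demo, lunch, snapshot, soundcheck, standup.
Via demo — items with X after demo: planning, reindex, retro.
Via lunch — items with X after lunch: planning, reindex, retro.
Via snapshot — items with X after snapshot: planning, reindex, retro.
Via soundcheck — items with X after soundcheck: planning, reindex, retro.
Via standup — items with X after standup: planning, reindex, retro.
Union: planning, reindex, retro.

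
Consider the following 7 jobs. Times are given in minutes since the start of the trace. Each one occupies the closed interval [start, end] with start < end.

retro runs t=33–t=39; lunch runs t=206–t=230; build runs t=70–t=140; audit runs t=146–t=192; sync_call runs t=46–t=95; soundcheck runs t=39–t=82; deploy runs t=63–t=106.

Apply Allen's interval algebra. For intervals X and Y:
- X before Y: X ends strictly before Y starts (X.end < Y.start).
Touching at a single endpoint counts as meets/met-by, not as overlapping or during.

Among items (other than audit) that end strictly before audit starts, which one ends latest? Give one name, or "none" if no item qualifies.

Target audit = [t=146, t=192].
build [t=70, t=140] → before → candidate.
deploy [t=63, t=106] → before → candidate.
lunch [t=206, t=230] → after → excluded.
retro [t=33, t=39] → before → candidate.
soundcheck [t=39, t=82] → before → candidate.
sync_call [t=46, t=95] → before → candidate.
Among candidates, latest end is t=140 → build.

build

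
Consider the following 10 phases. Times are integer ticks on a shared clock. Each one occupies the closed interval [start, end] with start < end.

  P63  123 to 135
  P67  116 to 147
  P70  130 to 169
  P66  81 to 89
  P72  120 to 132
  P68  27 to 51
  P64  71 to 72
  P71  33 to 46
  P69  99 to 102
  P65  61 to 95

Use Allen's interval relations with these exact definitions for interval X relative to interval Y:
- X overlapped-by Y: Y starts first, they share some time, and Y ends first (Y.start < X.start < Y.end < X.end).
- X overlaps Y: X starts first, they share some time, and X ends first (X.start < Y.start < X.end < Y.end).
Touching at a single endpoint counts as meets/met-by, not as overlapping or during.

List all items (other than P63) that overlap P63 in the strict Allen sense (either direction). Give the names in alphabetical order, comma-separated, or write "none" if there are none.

P70, P72

Target P63 = [123, 135].
P64 [71, 72] → before → no.
P65 [61, 95] → before → no.
P66 [81, 89] → before → no.
P67 [116, 147] → contains → no.
P68 [27, 51] → before → no.
P69 [99, 102] → before → no.
P70 [130, 169] → overlapped-by → yes.
P71 [33, 46] → before → no.
P72 [120, 132] → overlaps → yes.
Result: P70, P72.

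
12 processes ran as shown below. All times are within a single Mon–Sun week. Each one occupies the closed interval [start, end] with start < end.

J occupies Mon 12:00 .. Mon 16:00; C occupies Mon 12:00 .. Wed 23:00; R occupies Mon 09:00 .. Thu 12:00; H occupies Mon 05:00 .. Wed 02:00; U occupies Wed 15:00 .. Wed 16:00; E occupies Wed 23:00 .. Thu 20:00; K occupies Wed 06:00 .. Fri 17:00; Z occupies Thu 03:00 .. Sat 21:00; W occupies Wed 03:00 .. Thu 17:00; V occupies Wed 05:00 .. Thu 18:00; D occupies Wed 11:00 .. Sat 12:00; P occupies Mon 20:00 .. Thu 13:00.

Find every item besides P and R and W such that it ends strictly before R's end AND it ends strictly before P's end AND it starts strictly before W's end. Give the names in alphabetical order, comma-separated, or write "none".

C, H, J, U

Conditions: its end is strictly before R's end (X.end < Thu 12:00) AND its end is strictly before P's end (X.end < Thu 13:00) AND its start is strictly before W's end (X.start < Thu 17:00).
C: end Wed 23:00 < Thu 12:00? ✓; end Wed 23:00 < Thu 13:00? ✓; start Mon 12:00 < Thu 17:00? ✓ → yes.
D: end Sat 12:00 < Thu 12:00? ✗; end Sat 12:00 < Thu 13:00? ✗; start Wed 11:00 < Thu 17:00? ✓ → no.
E: end Thu 20:00 < Thu 12:00? ✗; end Thu 20:00 < Thu 13:00? ✗; start Wed 23:00 < Thu 17:00? ✓ → no.
H: end Wed 02:00 < Thu 12:00? ✓; end Wed 02:00 < Thu 13:00? ✓; start Mon 05:00 < Thu 17:00? ✓ → yes.
J: end Mon 16:00 < Thu 12:00? ✓; end Mon 16:00 < Thu 13:00? ✓; start Mon 12:00 < Thu 17:00? ✓ → yes.
K: end Fri 17:00 < Thu 12:00? ✗; end Fri 17:00 < Thu 13:00? ✗; start Wed 06:00 < Thu 17:00? ✓ → no.
U: end Wed 16:00 < Thu 12:00? ✓; end Wed 16:00 < Thu 13:00? ✓; start Wed 15:00 < Thu 17:00? ✓ → yes.
V: end Thu 18:00 < Thu 12:00? ✗; end Thu 18:00 < Thu 13:00? ✗; start Wed 05:00 < Thu 17:00? ✓ → no.
Z: end Sat 21:00 < Thu 12:00? ✗; end Sat 21:00 < Thu 13:00? ✗; start Thu 03:00 < Thu 17:00? ✓ → no.
Result: C, H, J, U.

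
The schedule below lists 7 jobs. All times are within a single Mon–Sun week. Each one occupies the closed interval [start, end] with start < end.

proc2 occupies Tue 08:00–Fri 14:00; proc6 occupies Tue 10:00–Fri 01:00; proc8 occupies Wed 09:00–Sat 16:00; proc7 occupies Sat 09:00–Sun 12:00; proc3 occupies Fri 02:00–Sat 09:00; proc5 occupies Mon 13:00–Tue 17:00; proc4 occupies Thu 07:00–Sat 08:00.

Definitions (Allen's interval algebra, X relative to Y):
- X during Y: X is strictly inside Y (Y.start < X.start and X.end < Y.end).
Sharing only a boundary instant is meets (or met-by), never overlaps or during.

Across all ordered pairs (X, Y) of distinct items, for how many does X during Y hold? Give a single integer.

Checking all 42 ordered pairs for relation 'during'; matching pairs in alphabetical order:
(proc3, proc8): proc3 during proc8 ✓
(proc4, proc8): proc4 during proc8 ✓
(proc6, proc2): proc6 during proc2 ✓
Count: 3.

3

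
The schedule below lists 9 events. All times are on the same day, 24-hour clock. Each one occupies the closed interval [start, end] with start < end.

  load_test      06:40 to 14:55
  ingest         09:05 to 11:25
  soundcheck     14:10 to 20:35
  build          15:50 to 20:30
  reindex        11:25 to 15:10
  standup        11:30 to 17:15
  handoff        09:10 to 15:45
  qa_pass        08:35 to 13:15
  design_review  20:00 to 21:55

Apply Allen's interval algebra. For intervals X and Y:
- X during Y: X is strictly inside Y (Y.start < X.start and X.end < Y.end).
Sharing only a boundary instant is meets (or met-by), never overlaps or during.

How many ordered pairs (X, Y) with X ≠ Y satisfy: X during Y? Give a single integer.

Checking all 72 ordered pairs for relation 'during'; matching pairs in alphabetical order:
(build, soundcheck): build during soundcheck ✓
(ingest, load_test): ingest during load_test ✓
(ingest, qa_pass): ingest during qa_pass ✓
(qa_pass, load_test): qa_pass during load_test ✓
(reindex, handoff): reindex during handoff ✓
Count: 5.

5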